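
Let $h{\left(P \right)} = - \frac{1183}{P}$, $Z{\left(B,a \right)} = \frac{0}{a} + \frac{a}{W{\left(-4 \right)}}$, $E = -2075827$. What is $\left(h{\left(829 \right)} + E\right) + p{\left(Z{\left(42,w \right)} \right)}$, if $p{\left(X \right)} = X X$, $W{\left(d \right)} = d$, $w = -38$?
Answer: $- \frac{6883147795}{3316} \approx -2.0757 \cdot 10^{6}$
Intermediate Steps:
$Z{\left(B,a \right)} = - \frac{a}{4}$ ($Z{\left(B,a \right)} = \frac{0}{a} + \frac{a}{-4} = 0 + a \left(- \frac{1}{4}\right) = 0 - \frac{a}{4} = - \frac{a}{4}$)
$p{\left(X \right)} = X^{2}$
$\left(h{\left(829 \right)} + E\right) + p{\left(Z{\left(42,w \right)} \right)} = \left(- \frac{1183}{829} - 2075827\right) + \left(\left(- \frac{1}{4}\right) \left(-38\right)\right)^{2} = \left(\left(-1183\right) \frac{1}{829} - 2075827\right) + \left(\frac{19}{2}\right)^{2} = \left(- \frac{1183}{829} - 2075827\right) + \frac{361}{4} = - \frac{1720861766}{829} + \frac{361}{4} = - \frac{6883147795}{3316}$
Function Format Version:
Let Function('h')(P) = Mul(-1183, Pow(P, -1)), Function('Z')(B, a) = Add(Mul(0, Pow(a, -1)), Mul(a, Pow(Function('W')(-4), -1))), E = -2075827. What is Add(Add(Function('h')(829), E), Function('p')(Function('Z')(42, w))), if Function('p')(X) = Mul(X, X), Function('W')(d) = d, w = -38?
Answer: Rational(-6883147795, 3316) ≈ -2.0757e+6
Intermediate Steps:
Function('Z')(B, a) = Mul(Rational(-1, 4), a) (Function('Z')(B, a) = Add(Mul(0, Pow(a, -1)), Mul(a, Pow(-4, -1))) = Add(0, Mul(a, Rational(-1, 4))) = Add(0, Mul(Rational(-1, 4), a)) = Mul(Rational(-1, 4), a))
Function('p')(X) = Pow(X, 2)
Add(Add(Function('h')(829), E), Function('p')(Function('Z')(42, w))) = Add(Add(Mul(-1183, Pow(829, -1)), -2075827), Pow(Mul(Rational(-1, 4), -38), 2)) = Add(Add(Mul(-1183, Rational(1, 829)), -2075827), Pow(Rational(19, 2), 2)) = Add(Add(Rational(-1183, 829), -2075827), Rational(361, 4)) = Add(Rational(-1720861766, 829), Rational(361, 4)) = Rational(-6883147795, 3316)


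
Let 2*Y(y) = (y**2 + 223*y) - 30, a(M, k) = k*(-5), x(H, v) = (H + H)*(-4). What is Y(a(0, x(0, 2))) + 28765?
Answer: 28750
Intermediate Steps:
x(H, v) = -8*H (x(H, v) = (2*H)*(-4) = -8*H)
a(M, k) = -5*k
Y(y) = -15 + y**2/2 + 223*y/2 (Y(y) = ((y**2 + 223*y) - 30)/2 = (-30 + y**2 + 223*y)/2 = -15 + y**2/2 + 223*y/2)
Y(a(0, x(0, 2))) + 28765 = (-15 + (-(-40)*0)**2/2 + 223*(-(-40)*0)/2) + 28765 = (-15 + (-5*0)**2/2 + 223*(-5*0)/2) + 28765 = (-15 + (1/2)*0**2 + (223/2)*0) + 28765 = (-15 + (1/2)*0 + 0) + 28765 = (-15 + 0 + 0) + 28765 = -15 + 28765 = 28750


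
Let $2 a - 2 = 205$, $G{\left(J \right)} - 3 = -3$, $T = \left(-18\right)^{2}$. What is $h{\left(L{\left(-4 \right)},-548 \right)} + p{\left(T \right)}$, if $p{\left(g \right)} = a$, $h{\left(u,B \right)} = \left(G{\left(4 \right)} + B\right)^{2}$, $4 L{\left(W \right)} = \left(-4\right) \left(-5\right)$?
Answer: $\frac{600815}{2} \approx 3.0041 \cdot 10^{5}$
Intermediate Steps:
$T = 324$
$G{\left(J \right)} = 0$ ($G{\left(J \right)} = 3 - 3 = 0$)
$L{\left(W \right)} = 5$ ($L{\left(W \right)} = \frac{\left(-4\right) \left(-5\right)}{4} = \frac{1}{4} \cdot 20 = 5$)
$h{\left(u,B \right)} = B^{2}$ ($h{\left(u,B \right)} = \left(0 + B\right)^{2} = B^{2}$)
$a = \frac{207}{2}$ ($a = 1 + \frac{1}{2} \cdot 205 = 1 + \frac{205}{2} = \frac{207}{2} \approx 103.5$)
$p{\left(g \right)} = \frac{207}{2}$
$h{\left(L{\left(-4 \right)},-548 \right)} + p{\left(T \right)} = \left(-548\right)^{2} + \frac{207}{2} = 300304 + \frac{207}{2} = \frac{600815}{2}$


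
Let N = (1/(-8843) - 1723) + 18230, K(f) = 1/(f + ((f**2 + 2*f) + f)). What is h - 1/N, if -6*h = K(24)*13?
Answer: -241660397/73569585600 ≈ -0.0032848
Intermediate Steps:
K(f) = 1/(f**2 + 4*f) (K(f) = 1/(f + (f**2 + 3*f)) = 1/(f**2 + 4*f))
N = 145971400/8843 (N = (-1/8843 - 1723) + 18230 = -15236490/8843 + 18230 = 145971400/8843 ≈ 16507.)
h = -13/4032 (h = -1/(24*(4 + 24))*13/6 = -(1/24)/28*13/6 = -(1/24)*(1/28)*13/6 = -13/4032 ≈ -0.0032242)
h - 1/N = -13/4032 - 1/145971400/8843 = -13/4032 - 1*8843/145971400 = -13/4032 - 8843/145971400 = -241660397/73569585600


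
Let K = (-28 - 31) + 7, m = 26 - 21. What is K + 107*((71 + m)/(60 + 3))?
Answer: 4856/63 ≈ 77.079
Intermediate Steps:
m = 5
K = -52 (K = -59 + 7 = -52)
K + 107*((71 + m)/(60 + 3)) = -52 + 107*((71 + 5)/(60 + 3)) = -52 + 107*(76/63) = -52 + 8132/63 = 4856/63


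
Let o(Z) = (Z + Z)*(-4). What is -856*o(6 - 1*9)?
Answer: -20544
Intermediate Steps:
o(Z) = -8*Z (o(Z) = (2*Z)*(-4) = -8*Z)
-856*o(6 - 1*9) = -(-6848)*(6 - 1*9) = -(-6848)*(6 - 9) = -(-6848)*(-3) = -856*24 = -20544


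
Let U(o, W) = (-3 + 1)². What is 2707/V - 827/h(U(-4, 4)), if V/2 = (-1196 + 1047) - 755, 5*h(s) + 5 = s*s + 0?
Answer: -7505857/19888 ≈ -377.41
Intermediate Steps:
U(o, W) = 4 (U(o, W) = (-2)² = 4)
h(s) = -1 + s²/5 (h(s) = -1 + (s*s + 0)/5 = -1 + (s² + 0)/5 = -1 + s²/5)
V = -1808 (V = 2*((-1196 + 1047) - 755) = 2*(-149 - 755) = 2*(-904) = -1808)
2707/V - 827/h(U(-4, 4)) = 2707/(-1808) - 827/(-1 + (⅕)*4²) = 2707*(-1/1808) - 827/(-1 + (⅕)*16) = -2707/1808 - 827/(-1 + 16/5) = -2707/1808 - 827/11/5 = -2707/1808 - 827*5/11 = -2707/1808 - 4135/11 = -7505857/19888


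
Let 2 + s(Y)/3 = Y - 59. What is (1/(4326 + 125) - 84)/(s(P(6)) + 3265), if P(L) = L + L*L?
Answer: -373883/14278808 ≈ -0.026184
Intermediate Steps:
P(L) = L + L²
s(Y) = -183 + 3*Y (s(Y) = -6 + 3*(Y - 59) = -6 + 3*(-59 + Y) = -6 + (-177 + 3*Y) = -183 + 3*Y)
(1/(4326 + 125) - 84)/(s(P(6)) + 3265) = (1/(4326 + 125) - 84)/((-183 + 3*(6*(1 + 6))) + 3265) = (1/4451 - 84)/((-183 + 3*(6*7)) + 3265) = (1/4451 - 84)/((-183 + 3*42) + 3265) = -373883/(4451*((-183 + 126) + 3265)) = -373883/(4451*(-57 + 3265)) = -373883/4451/3208 = -373883/4451*1/3208 = -373883/14278808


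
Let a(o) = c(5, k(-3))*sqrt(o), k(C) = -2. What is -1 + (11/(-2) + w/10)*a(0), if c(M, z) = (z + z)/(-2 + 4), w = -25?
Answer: -1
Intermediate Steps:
c(M, z) = z (c(M, z) = (2*z)/2 = (2*z)*(1/2) = z)
a(o) = -2*sqrt(o)
-1 + (11/(-2) + w/10)*a(0) = -1 + (11/(-2) - 25/10)*(-2*sqrt(0)) = -1 + (11*(-1/2) - 25*1/10)*(-2*0) = -1 + (-11/2 - 5/2)*0 = -1 - 8*0 = -1 + 0 = -1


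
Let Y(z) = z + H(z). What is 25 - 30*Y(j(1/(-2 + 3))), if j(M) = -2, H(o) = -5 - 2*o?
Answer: 115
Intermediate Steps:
Y(z) = -5 - z (Y(z) = z + (-5 - 2*z) = -5 - z)
25 - 30*Y(j(1/(-2 + 3))) = 25 - 30*(-5 - 1*(-2)) = 25 - 30*(-5 + 2) = 25 - 30*(-3) = 25 + 90 = 115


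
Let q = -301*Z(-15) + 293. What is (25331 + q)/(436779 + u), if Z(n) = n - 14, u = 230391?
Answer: 3817/74130 ≈ 0.051491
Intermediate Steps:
Z(n) = -14 + n
q = 9022 (q = -301*(-14 - 15) + 293 = -301*(-29) + 293 = 8729 + 293 = 9022)
(25331 + q)/(436779 + u) = (25331 + 9022)/(436779 + 230391) = 34353/667170 = 34353*(1/667170) = 3817/74130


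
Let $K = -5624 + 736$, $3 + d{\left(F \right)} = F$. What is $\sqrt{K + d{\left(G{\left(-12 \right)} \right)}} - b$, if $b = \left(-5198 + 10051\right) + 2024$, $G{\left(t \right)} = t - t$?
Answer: $-6877 + i \sqrt{4891} \approx -6877.0 + 69.936 i$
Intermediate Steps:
$G{\left(t \right)} = 0$
$d{\left(F \right)} = -3 + F$
$K = -4888$
$b = 6877$ ($b = 4853 + 2024 = 6877$)
$\sqrt{K + d{\left(G{\left(-12 \right)} \right)}} - b = \sqrt{-4888 + \left(-3 + 0\right)} - 6877 = \sqrt{-4888 - 3} - 6877 = \sqrt{-4891} - 6877 = i \sqrt{4891} - 6877 = -6877 + i \sqrt{4891}$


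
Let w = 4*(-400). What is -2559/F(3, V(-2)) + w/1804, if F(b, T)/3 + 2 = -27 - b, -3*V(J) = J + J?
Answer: 371903/14432 ≈ 25.769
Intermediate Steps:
w = -1600
V(J) = -2*J/3 (V(J) = -(J + J)/3 = -2*J/3)
F(b, T) = -87 - 3*b (F(b, T) = -6 + 3*(-27 - b) = -6 + (-81 - 3*b) = -87 - 3*b)
-2559/F(3, V(-2)) + w/1804 = -2559/(-87 - 3*3) - 1600/1804 = -2559/(-87 - 9) - 1600*1/1804 = -2559/(-96) - 400/451 = -2559*(-1/96) - 400/451 = 853/32 - 400/451 = 371903/14432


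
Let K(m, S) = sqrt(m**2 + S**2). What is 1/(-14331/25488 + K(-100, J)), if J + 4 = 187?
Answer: 40585392/3139100874095 + 72182016*sqrt(43489)/3139100874095 ≈ 0.0048082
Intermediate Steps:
J = 183 (J = -4 + 187 = 183)
K(m, S) = sqrt(S**2 + m**2)
1/(-14331/25488 + K(-100, J)) = 1/(-14331/25488 + sqrt(183**2 + (-100)**2)) = 1/(-14331*1/25488 + sqrt(33489 + 10000)) = 1/(-4777/8496 + sqrt(43489))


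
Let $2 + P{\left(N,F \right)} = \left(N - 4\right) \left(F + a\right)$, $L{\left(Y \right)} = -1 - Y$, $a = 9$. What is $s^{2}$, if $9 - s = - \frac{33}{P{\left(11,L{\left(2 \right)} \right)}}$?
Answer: $\frac{154449}{1600} \approx 96.531$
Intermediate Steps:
$P{\left(N,F \right)} = -2 + \left(-4 + N\right) \left(9 + F\right)$ ($P{\left(N,F \right)} = -2 + \left(N - 4\right) \left(F + 9\right) = -2 + \left(-4 + N\right) \left(9 + F\right)$)
$s = \frac{393}{40}$ ($s = 9 - - \frac{33}{-38 - 4 \left(-1 - 2\right) + 9 \cdot 11 + \left(-1 - 2\right) 11} = 9 - - \frac{33}{-38 - 4 \left(-1 - 2\right) + 99 + \left(-1 - 2\right) 11} = 9 - - \frac{33}{-38 - -12 + 99 - 33} = 9 - - \frac{33}{-38 + 12 + 99 - 33} = 9 - - \frac{33}{40} = 9 + \frac{33}{40} = \frac{393}{40} \approx 9.825$)
$s^{2} = \left(\frac{393}{40}\right)^{2} = \frac{154449}{1600}$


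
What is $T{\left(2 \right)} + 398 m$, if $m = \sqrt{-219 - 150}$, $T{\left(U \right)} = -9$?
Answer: $-9 + 1194 i \sqrt{41} \approx -9.0 + 7645.3 i$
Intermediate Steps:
$m = 3 i \sqrt{41}$ ($m = \sqrt{-369} = 3 i \sqrt{41} \approx 19.209 i$)
$T{\left(2 \right)} + 398 m = -9 + 398 \cdot 3 i \sqrt{41} = -9 + 1194 i \sqrt{41}$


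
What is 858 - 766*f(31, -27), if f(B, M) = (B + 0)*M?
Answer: 642000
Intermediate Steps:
f(B, M) = B*M
858 - 766*f(31, -27) = 858 - 23746*(-27) = 858 - 766*(-837) = 858 + 641142 = 642000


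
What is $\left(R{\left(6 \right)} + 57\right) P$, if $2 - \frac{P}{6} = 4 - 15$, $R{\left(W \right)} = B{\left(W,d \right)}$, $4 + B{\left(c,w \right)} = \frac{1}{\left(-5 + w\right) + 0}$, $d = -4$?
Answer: $\frac{12376}{3} \approx 4125.3$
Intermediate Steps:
$B{\left(c,w \right)} = -4 + \frac{1}{-5 + w}$ ($B{\left(c,w \right)} = -4 + \frac{1}{\left(-5 + w\right) + 0} = -4 + \frac{1}{-5 + w}$)
$R{\left(W \right)} = - \frac{37}{9}$ ($R{\left(W \right)} = \frac{21 - -16}{-5 - 4} = \frac{21 + 16}{-9} = \left(- \frac{1}{9}\right) 37 = - \frac{37}{9}$)
$P = 78$ ($P = 12 - 6 \left(4 - 15\right) = 12 - -66 = 12 + 66 = 78$)
$\left(R{\left(6 \right)} + 57\right) P = \left(- \frac{37}{9} + 57\right) 78 = \frac{476}{9} \cdot 78 = \frac{12376}{3}$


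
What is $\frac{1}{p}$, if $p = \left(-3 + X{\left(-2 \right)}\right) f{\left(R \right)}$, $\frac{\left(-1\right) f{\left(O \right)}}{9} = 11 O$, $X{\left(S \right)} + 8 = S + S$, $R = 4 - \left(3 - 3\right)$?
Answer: $\frac{1}{5940} \approx 0.00016835$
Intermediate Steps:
$R = 4$ ($R = 4 - 0 = 4 + 0 = 4$)
$X{\left(S \right)} = -8 + 2 S$ ($X{\left(S \right)} = -8 + \left(S + S\right) = -8 + 2 S$)
$f{\left(O \right)} = - 99 O$ ($f{\left(O \right)} = - 9 \cdot 11 O = - 99 O$)
$p = 5940$ ($p = \left(-3 + \left(-8 + 2 \left(-2\right)\right)\right) \left(\left(-99\right) 4\right) = \left(-3 - 12\right) \left(-396\right) = \left(-15\right) \left(-396\right) = 5940$)
$\frac{1}{p} = \frac{1}{5940}$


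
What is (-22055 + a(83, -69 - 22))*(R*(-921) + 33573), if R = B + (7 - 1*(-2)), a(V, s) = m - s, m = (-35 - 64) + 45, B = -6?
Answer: -678374580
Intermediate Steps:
m = -54 (m = -99 + 45 = -54)
a(V, s) = -54 - s
R = 3 (R = -6 + (7 - 1*(-2)) = -6 + (7 + 2) = -6 + 9 = 3)
(-22055 + a(83, -69 - 22))*(R*(-921) + 33573) = (-22055 + (-54 - (-69 - 22)))*(3*(-921) + 33573) = (-22055 + (-54 - 1*(-91)))*(-2763 + 33573) = (-22055 + (-54 + 91))*30810 = (-22055 + 37)*30810 = -22018*30810 = -678374580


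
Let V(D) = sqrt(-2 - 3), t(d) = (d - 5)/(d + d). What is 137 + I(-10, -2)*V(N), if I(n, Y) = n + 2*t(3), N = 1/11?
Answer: 137 - 32*I*sqrt(5)/3 ≈ 137.0 - 23.851*I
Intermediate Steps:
t(d) = (-5 + d)/(2*d) (t(d) = (-5 + d)/((2*d)) = (-5 + d)*(1/(2*d)) = (-5 + d)/(2*d))
N = 1/11 ≈ 0.090909
I(n, Y) = -2/3 + n (I(n, Y) = n + 2*((1/2)*(-5 + 3)/3) = n + 2*((1/2)*(1/3)*(-2)) = n + 2*(-1/3) = n - 2/3 = -2/3 + n)
V(D) = I*sqrt(5) (V(D) = sqrt(-5) = I*sqrt(5))
137 + I(-10, -2)*V(N) = 137 + (-2/3 - 10)*(I*sqrt(5)) = 137 - 32*I*sqrt(5)/3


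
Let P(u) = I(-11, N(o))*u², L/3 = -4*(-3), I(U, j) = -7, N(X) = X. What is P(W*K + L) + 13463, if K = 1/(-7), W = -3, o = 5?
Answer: 29216/7 ≈ 4173.7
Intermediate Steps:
K = -⅐ ≈ -0.14286
L = 36 (L = 3*(-4*(-3)) = 3*12 = 36)
P(u) = -7*u²
P(W*K + L) + 13463 = -7*(-3*(-⅐) + 36)² + 13463 = -7*(3/7 + 36)² + 13463 = -7*(255/7)² + 13463 = -7*65025/49 + 13463 = -65025/7 + 13463 = 29216/7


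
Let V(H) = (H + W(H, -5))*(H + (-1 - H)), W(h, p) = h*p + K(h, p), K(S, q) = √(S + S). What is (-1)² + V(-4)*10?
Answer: -159 - 20*I*√2 ≈ -159.0 - 28.284*I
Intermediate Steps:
K(S, q) = √2*√S (K(S, q) = √(2*S) = √2*√S)
W(h, p) = h*p + √2*√h
V(H) = 4*H - √2*√H (V(H) = (H + (H*(-5) + √2*√H))*(H + (-1 - H)) = (H + (-5*H + √2*√H))*(-1) = (-4*H + √2*√H)*(-1) = 4*H - √2*√H)
(-1)² + V(-4)*10 = (-1)² + (4*(-4) - √2*√(-4))*10 = 1 + (-16 - √2*2*I)*10 = 1 + (-16 - 2*I*√2)*10 = 1 + (-160 - 20*I*√2) = -159 - 20*I*√2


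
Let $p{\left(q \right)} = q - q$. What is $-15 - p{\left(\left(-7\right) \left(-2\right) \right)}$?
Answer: $-15$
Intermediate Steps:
$p{\left(q \right)} = 0$
$-15 - p{\left(\left(-7\right) \left(-2\right) \right)} = -15 - 0 = -15 + 0 = -15$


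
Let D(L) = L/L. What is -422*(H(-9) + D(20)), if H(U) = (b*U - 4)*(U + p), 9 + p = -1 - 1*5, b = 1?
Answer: -132086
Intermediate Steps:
p = -15 (p = -9 + (-1 - 1*5) = -9 + (-1 - 5) = -9 - 6 = -15)
D(L) = 1
H(U) = (-15 + U)*(-4 + U) (H(U) = (1*U - 4)*(U - 15) = (U - 4)*(-15 + U) = (-4 + U)*(-15 + U) = (-15 + U)*(-4 + U))
-422*(H(-9) + D(20)) = -422*((60 + (-9)² - 19*(-9)) + 1) = -422*((60 + 81 + 171) + 1) = -422*(312 + 1) = -422*313 = -132086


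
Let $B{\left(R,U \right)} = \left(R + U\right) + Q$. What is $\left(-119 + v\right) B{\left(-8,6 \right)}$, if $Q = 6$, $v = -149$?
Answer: $-1072$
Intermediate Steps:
$B{\left(R,U \right)} = 6 + R + U$ ($B{\left(R,U \right)} = \left(R + U\right) + 6 = 6 + R + U$)
$\left(-119 + v\right) B{\left(-8,6 \right)} = \left(-119 - 149\right) \left(6 - 8 + 6\right) = \left(-268\right) 4 = -1072$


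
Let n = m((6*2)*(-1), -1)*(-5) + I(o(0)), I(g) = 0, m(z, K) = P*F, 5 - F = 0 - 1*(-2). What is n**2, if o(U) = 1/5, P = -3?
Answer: 2025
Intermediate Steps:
F = 3 (F = 5 - (0 - 1*(-2)) = 5 - (0 + 2) = 5 - 1*2 = 5 - 2 = 3)
o(U) = 1/5
m(z, K) = -9 (m(z, K) = -3*3 = -9)
n = 45 (n = -9*(-5) + 0 = 45 + 0 = 45)
n**2 = 45**2 = 2025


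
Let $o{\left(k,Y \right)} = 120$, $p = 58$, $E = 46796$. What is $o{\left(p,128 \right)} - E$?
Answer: $-46676$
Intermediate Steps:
$o{\left(p,128 \right)} - E = 120 - 46796 = -46676$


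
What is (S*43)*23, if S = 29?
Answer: 28681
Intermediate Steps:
(S*43)*23 = (29*43)*23 = 1247*23 = 28681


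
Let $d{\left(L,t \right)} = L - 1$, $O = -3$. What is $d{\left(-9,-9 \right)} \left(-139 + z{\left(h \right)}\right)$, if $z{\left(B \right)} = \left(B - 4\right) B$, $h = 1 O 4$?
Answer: $-530$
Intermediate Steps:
$d{\left(L,t \right)} = -1 + L$
$h = -12$ ($h = 1 \left(-3\right) 4 = \left(-3\right) 4 = -12$)
$z{\left(B \right)} = B \left(-4 + B\right)$ ($z{\left(B \right)} = \left(-4 + B\right) B = B \left(-4 + B\right)$)
$d{\left(-9,-9 \right)} \left(-139 + z{\left(h \right)}\right) = \left(-1 - 9\right) \left(-139 - 12 \left(-4 - 12\right)\right) = - 10 \left(-139 - -192\right) = - 10 \left(-139 + 192\right) = \left(-10\right) 53 = -530$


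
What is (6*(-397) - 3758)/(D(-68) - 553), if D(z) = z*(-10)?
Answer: -6140/127 ≈ -48.346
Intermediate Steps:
D(z) = -10*z
(6*(-397) - 3758)/(D(-68) - 553) = (6*(-397) - 3758)/(-10*(-68) - 553) = (-2382 - 3758)/(680 - 553) = -6140/127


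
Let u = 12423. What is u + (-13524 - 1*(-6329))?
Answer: 5228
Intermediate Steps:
u + (-13524 - 1*(-6329)) = 12423 + (-13524 - 1*(-6329)) = 12423 + (-13524 + 6329) = 12423 - 7195 = 5228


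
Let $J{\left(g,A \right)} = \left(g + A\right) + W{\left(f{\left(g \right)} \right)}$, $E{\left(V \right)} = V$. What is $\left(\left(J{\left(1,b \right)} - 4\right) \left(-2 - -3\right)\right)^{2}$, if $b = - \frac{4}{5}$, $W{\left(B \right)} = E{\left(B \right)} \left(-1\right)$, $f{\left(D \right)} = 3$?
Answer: $\frac{1156}{25} \approx 46.24$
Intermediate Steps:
$W{\left(B \right)} = - B$ ($W{\left(B \right)} = B \left(-1\right) = - B$)
$b = - \frac{4}{5}$ ($b = \left(-4\right) \frac{1}{5} = - \frac{4}{5} \approx -0.8$)
$J{\left(g,A \right)} = -3 + A + g$ ($J{\left(g,A \right)} = \left(g + A\right) - 3 = \left(A + g\right) - 3 = -3 + A + g$)
$\left(\left(J{\left(1,b \right)} - 4\right) \left(-2 - -3\right)\right)^{2} = \left(\left(\left(-3 - \frac{4}{5} + 1\right) - 4\right) \left(-2 - -3\right)\right)^{2} = \left(\left(- \frac{14}{5} - 4\right) \left(-2 + 3\right)\right)^{2} = \left(\left(- \frac{34}{5}\right) 1\right)^{2} = \left(- \frac{34}{5}\right)^{2} = \frac{1156}{25}$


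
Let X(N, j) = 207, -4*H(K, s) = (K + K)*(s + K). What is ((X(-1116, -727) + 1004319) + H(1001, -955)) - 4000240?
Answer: -3018737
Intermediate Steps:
H(K, s) = -K*(K + s)/2 (H(K, s) = -(K + K)*(s + K)/4 = -2*K*(K + s)/4 = -K*(K + s)/2)
((X(-1116, -727) + 1004319) + H(1001, -955)) - 4000240 = ((207 + 1004319) - ½*1001*(1001 - 955)) - 4000240 = (1004526 - ½*1001*46) - 4000240 = (1004526 - 23023) - 4000240 = 981503 - 4000240 = -3018737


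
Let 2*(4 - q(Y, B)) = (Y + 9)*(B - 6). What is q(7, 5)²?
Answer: 144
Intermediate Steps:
q(Y, B) = 4 - (-6 + B)*(9 + Y)/2 (q(Y, B) = 4 - (Y + 9)*(B - 6)/2 = 4 - (9 + Y)*(-6 + B)/2 = 4 - (-6 + B)*(9 + Y)/2)
q(7, 5)² = (31 + 3*7 - 9/2*5 - ½*5*7)² = (31 + 21 - 45/2 - 35/2)² = 12² = 144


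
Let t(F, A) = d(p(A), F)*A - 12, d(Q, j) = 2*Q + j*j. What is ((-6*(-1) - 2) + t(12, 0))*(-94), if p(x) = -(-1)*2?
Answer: 752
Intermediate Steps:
p(x) = 2 (p(x) = -1*(-2) = 2)
d(Q, j) = j² + 2*Q (d(Q, j) = 2*Q + j² = j² + 2*Q)
t(F, A) = -12 + A*(4 + F²) (t(F, A) = (F² + 2*2)*A - 12 = (F² + 4)*A - 12 = (4 + F²)*A - 12 = A*(4 + F²) - 12 = -12 + A*(4 + F²))
((-6*(-1) - 2) + t(12, 0))*(-94) = ((-6*(-1) - 2) + (-12 + 0*(4 + 12²)))*(-94) = ((6 - 2) + (-12 + 0*(4 + 144)))*(-94) = (4 + (-12 + 0*148))*(-94) = (4 + (-12 + 0))*(-94) = (4 - 12)*(-94) = -8*(-94) = 752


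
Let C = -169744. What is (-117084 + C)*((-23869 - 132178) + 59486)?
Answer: 27696398508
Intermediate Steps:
(-117084 + C)*((-23869 - 132178) + 59486) = (-117084 - 169744)*((-23869 - 132178) + 59486) = -286828*(-156047 + 59486) = -286828*(-96561) = 27696398508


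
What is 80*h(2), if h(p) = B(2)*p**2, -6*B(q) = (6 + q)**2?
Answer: -10240/3 ≈ -3413.3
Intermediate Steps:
B(q) = -(6 + q)**2/6
h(p) = -32*p**2/3 (h(p) = (-(6 + 2)**2/6)*p**2 = (-1/6*8**2)*p**2 = (-1/6*64)*p**2 = -32*p**2/3)
80*h(2) = 80*(-32/3*2**2) = 80*(-32/3*4) = 80*(-128/3) = -10240/3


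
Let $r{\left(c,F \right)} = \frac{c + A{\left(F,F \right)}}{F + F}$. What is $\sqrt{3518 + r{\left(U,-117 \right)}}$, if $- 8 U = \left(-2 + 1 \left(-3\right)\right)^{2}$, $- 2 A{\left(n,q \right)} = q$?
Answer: $\frac{\sqrt{85608289}}{156} \approx 59.311$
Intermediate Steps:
$A{\left(n,q \right)} = - \frac{q}{2}$
$U = - \frac{25}{8}$ ($U = - \frac{\left(-2 + 1 \left(-3\right)\right)^{2}}{8} = - \frac{\left(-2 - 3\right)^{2}}{8} = - \frac{\left(-5\right)^{2}}{8} = \left(- \frac{1}{8}\right) 25 = - \frac{25}{8} \approx -3.125$)
$r{\left(c,F \right)} = \frac{c - \frac{F}{2}}{2 F}$ ($r{\left(c,F \right)} = \frac{c - \frac{F}{2}}{F + F} = \frac{c - \frac{F}{2}}{2 F}$)
$\sqrt{3518 + r{\left(U,-117 \right)}} = \sqrt{3518 + \frac{\left(-1\right) \left(-117\right) + 2 \left(- \frac{25}{8}\right)}{4 \left(-117\right)}} = \sqrt{3518 + \frac{1}{4} \left(- \frac{1}{117}\right) \left(117 - \frac{25}{4}\right)} = \sqrt{3518 + \frac{1}{4} \left(- \frac{1}{117}\right) \frac{443}{4}} = \sqrt{3518 - \frac{443}{1872}} = \sqrt{\frac{6585253}{1872}} = \frac{\sqrt{85608289}}{156}$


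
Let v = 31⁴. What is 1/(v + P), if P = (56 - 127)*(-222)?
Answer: 1/939283 ≈ 1.0646e-6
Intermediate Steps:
P = 15762 (P = -71*(-222) = 15762)
v = 923521
1/(v + P) = 1/(923521 + 15762) = 1/939283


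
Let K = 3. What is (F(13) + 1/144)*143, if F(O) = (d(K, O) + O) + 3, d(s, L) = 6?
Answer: 453167/144 ≈ 3147.0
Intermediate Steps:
F(O) = 9 + O (F(O) = (6 + O) + 3 = 9 + O)
(F(13) + 1/144)*143 = ((9 + 13) + 1/144)*143 = (22 + 1/144)*143 = (3169/144)*143 = 453167/144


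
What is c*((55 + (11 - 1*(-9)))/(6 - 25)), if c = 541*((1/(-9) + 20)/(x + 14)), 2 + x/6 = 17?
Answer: -2420975/5928 ≈ -408.40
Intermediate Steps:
x = 90 (x = -12 + 6*17 = -12 + 102 = 90)
c = 96839/936 (c = 541*((1/(-9) + 20)/(90 + 14)) = 541*((-1/9 + 20)/104) = 541*((179/9)*(1/104)) = 541*(179/936) = 96839/936 ≈ 103.46)
c*((55 + (11 - 1*(-9)))/(6 - 25)) = 96839*((55 + (11 - 1*(-9)))/(6 - 25))/936 = 96839*((55 + (11 + 9))/(-19))/936 = 96839*((55 + 20)*(-1/19))/936 = 96839*(75*(-1/19))/936 = (96839/936)*(-75/19) = -2420975/5928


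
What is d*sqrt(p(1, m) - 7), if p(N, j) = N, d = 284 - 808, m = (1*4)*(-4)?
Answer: -524*I*sqrt(6) ≈ -1283.5*I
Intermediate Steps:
m = -16 (m = 4*(-4) = -16)
d = -524
d*sqrt(p(1, m) - 7) = -524*sqrt(1 - 7) = -524*I*sqrt(6)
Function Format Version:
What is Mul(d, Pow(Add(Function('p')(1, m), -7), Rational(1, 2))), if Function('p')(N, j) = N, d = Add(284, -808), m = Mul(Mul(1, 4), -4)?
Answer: Mul(-524, I, Pow(6, Rational(1, 2))) ≈ Mul(-1283.5, I)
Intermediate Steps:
m = -16 (m = Mul(4, -4) = -16)
d = -524
Mul(d, Pow(Add(Function('p')(1, m), -7), Rational(1, 2))) = Mul(-524, Pow(Add(1, -7), Rational(1, 2))) = Mul(-524, Pow(-6, Rational(1, 2))) = Mul(-524, Mul(I, Pow(6, Rational(1, 2)))) = Mul(-524, I, Pow(6, Rational(1, 2)))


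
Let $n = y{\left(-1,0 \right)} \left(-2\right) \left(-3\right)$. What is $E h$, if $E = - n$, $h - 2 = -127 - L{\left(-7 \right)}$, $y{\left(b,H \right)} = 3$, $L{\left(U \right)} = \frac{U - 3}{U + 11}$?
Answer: $2205$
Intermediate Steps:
$L{\left(U \right)} = \frac{-3 + U}{11 + U}$
$n = 18$ ($n = 3 \left(-2\right) \left(-3\right) = \left(-6\right) \left(-3\right) = 18$)
$h = - \frac{245}{2}$ ($h = 2 - \left(127 + \frac{-3 - 7}{11 - 7}\right) = 2 - \left(127 + \frac{1}{4} \left(-10\right)\right) = 2 - \frac{249}{2} = - \frac{245}{2} \approx -122.5$)
$E = -18$ ($E = \left(-1\right) 18 = -18$)
$E h = \left(-18\right) \left(- \frac{245}{2}\right) = 2205$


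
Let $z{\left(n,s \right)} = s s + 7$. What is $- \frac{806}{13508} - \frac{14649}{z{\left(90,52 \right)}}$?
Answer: $- \frac{100031879}{18310094} \approx -5.4632$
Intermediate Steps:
$z{\left(n,s \right)} = 7 + s^{2}$ ($z{\left(n,s \right)} = s^{2} + 7 = 7 + s^{2}$)
$- \frac{806}{13508} - \frac{14649}{z{\left(90,52 \right)}} = - \frac{806}{13508} - \frac{14649}{7 + 52^{2}} = \left(-806\right) \frac{1}{13508} - \frac{14649}{7 + 2704} = - \frac{403}{6754} - \frac{14649}{2711} = - \frac{100031879}{18310094}$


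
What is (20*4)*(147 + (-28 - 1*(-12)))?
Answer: 10480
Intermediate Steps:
(20*4)*(147 + (-28 - 1*(-12))) = 80*(147 + (-28 + 12)) = 80*(147 - 16) = 80*131 = 10480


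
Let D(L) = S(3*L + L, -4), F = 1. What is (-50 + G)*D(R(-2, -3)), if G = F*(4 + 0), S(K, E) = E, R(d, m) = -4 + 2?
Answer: 184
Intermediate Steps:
R(d, m) = -2
D(L) = -4
G = 4 (G = 1*(4 + 0) = 1*4 = 4)
(-50 + G)*D(R(-2, -3)) = (-50 + 4)*(-4) = -46*(-4) = 184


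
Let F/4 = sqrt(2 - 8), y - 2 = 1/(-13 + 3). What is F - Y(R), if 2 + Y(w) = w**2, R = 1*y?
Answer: -161/100 + 4*I*sqrt(6) ≈ -1.61 + 9.798*I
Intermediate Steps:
y = 19/10 (y = 2 + 1/(-13 + 3) = 2 + 1/(-10) = 2 - 1/10 = 19/10 ≈ 1.9000)
F = 4*I*sqrt(6) (F = 4*sqrt(2 - 8) = 4*sqrt(-6) = 4*(I*sqrt(6)) = 4*I*sqrt(6) ≈ 9.798*I)
R = 19/10 (R = 1*(19/10) = 19/10 ≈ 1.9000)
Y(w) = -2 + w**2
F - Y(R) = 4*I*sqrt(6) - (-2 + (19/10)**2) = 4*I*sqrt(6) - (-2 + 361/100) = 4*I*sqrt(6) - 1*161/100 = 4*I*sqrt(6) - 161/100 = -161/100 + 4*I*sqrt(6)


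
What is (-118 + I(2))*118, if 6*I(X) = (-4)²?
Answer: -40828/3 ≈ -13609.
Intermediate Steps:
I(X) = 8/3 (I(X) = (⅙)*(-4)² = (⅙)*16 = 8/3)
(-118 + I(2))*118 = (-118 + 8/3)*118 = -346/3*118 = -40828/3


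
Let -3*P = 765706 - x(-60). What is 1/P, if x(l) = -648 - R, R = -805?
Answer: -1/255183 ≈ -3.9188e-6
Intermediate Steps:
x(l) = 157 (x(l) = -648 - 1*(-805) = -648 + 805 = 157)
P = -255183 (P = -(765706 - 1*157)/3 = -(765706 - 157)/3 = -⅓*765549 = -255183)
1/P = 1/(-255183) = -1/255183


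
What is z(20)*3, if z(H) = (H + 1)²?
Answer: 1323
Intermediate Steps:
z(H) = (1 + H)²
z(20)*3 = (1 + 20)²*3 = 21²*3 = 441*3 = 1323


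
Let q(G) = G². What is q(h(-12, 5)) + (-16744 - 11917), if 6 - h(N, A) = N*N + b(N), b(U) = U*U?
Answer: 50863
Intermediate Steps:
b(U) = U²
h(N, A) = 6 - 2*N² (h(N, A) = 6 - (N*N + N²) = 6 - (N² + N²) = 6 - 2*N²)
q(h(-12, 5)) + (-16744 - 11917) = (6 - 2*(-12)²)² + (-16744 - 11917) = (6 - 2*144)² - 28661 = (6 - 288)² - 28661 = (-282)² - 28661 = 79524 - 28661 = 50863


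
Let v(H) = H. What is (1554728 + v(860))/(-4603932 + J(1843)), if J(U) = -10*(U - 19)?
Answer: -388897/1155543 ≈ -0.33655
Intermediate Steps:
J(U) = 190 - 10*U (J(U) = -10*(-19 + U) = 190 - 10*U)
(1554728 + v(860))/(-4603932 + J(1843)) = (1554728 + 860)/(-4603932 + (190 - 10*1843)) = 1555588/(-4603932 + (190 - 18430)) = 1555588/(-4603932 - 18240) = 1555588/(-4622172) = 1555588*(-1/4622172) = -388897/1155543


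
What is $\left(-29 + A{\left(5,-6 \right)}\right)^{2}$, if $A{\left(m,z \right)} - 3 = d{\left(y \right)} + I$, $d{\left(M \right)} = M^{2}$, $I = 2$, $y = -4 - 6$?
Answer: $5776$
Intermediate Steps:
$y = -10$ ($y = -4 - 6 = -10$)
$A{\left(m,z \right)} = 105$ ($A{\left(m,z \right)} = 3 + \left(\left(-10\right)^{2} + 2\right) = 3 + \left(100 + 2\right) = 3 + 102 = 105$)
$\left(-29 + A{\left(5,-6 \right)}\right)^{2} = \left(-29 + 105\right)^{2} = 76^{2} = 5776$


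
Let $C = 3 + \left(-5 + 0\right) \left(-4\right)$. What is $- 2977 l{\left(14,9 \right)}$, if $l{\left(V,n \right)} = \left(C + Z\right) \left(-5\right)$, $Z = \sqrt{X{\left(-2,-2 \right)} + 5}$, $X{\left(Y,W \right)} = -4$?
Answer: $357240$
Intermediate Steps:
$C = 23$ ($C = 3 - -20 = 3 + 20 = 23$)
$Z = 1$ ($Z = \sqrt{-4 + 5} = \sqrt{1} = 1$)
$l{\left(V,n \right)} = -120$ ($l{\left(V,n \right)} = \left(23 + 1\right) \left(-5\right) = 24 \left(-5\right) = -120$)
$- 2977 l{\left(14,9 \right)} = \left(-2977\right) \left(-120\right) = 357240$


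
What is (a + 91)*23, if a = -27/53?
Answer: 110308/53 ≈ 2081.3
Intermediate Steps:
a = -27/53 (a = -27*1/53 = -27/53 ≈ -0.50943)
(a + 91)*23 = (-27/53 + 91)*23 = (4796/53)*23 = 110308/53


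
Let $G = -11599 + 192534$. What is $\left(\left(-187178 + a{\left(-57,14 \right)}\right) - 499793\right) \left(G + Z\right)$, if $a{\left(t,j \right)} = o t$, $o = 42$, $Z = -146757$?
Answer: $-23561116970$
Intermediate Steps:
$G = 180935$
$a{\left(t,j \right)} = 42 t$
$\left(\left(-187178 + a{\left(-57,14 \right)}\right) - 499793\right) \left(G + Z\right) = \left(\left(-187178 + 42 \left(-57\right)\right) - 499793\right) \left(180935 - 146757\right) = \left(\left(-187178 - 2394\right) - 499793\right) 34178 = \left(-189572 - 499793\right) 34178 = \left(-689365\right) 34178 = -23561116970$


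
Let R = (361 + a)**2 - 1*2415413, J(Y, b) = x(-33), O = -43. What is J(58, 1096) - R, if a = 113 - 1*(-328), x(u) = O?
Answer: 1772166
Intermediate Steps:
x(u) = -43
J(Y, b) = -43
a = 441 (a = 113 + 328 = 441)
R = -1772209 (R = (361 + 441)**2 - 1*2415413 = 802**2 - 2415413 = 643204 - 2415413 = -1772209)
J(58, 1096) - R = -43 - 1*(-1772209) = -43 + 1772209 = 1772166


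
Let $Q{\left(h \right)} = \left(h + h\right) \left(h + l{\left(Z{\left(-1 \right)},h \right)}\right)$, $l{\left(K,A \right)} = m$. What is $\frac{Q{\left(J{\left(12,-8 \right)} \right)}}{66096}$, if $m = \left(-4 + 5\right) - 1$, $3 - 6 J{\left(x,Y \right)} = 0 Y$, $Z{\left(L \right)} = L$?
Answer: $\frac{1}{132192} \approx 7.5648 \cdot 10^{-6}$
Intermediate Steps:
$J{\left(x,Y \right)} = \frac{1}{2}$ ($J{\left(x,Y \right)} = \frac{1}{2} - \frac{0 Y}{6} = \frac{1}{2} - 0 = \frac{1}{2} + 0 = \frac{1}{2}$)
$m = 0$ ($m = 1 - 1 = 0$)
$l{\left(K,A \right)} = 0$
$Q{\left(h \right)} = 2 h^{2}$ ($Q{\left(h \right)} = \left(h + h\right) \left(h + 0\right) = 2 h h = 2 h^{2}$)
$\frac{Q{\left(J{\left(12,-8 \right)} \right)}}{66096} = \frac{2 \left(\frac{1}{2}\right)^{2}}{66096} = 2 \cdot \frac{1}{4} \cdot \frac{1}{66096} = \frac{1}{2} \cdot \frac{1}{66096} = \frac{1}{132192}$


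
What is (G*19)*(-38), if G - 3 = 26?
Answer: -20938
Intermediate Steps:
G = 29 (G = 3 + 26 = 29)
(G*19)*(-38) = (29*19)*(-38) = 551*(-38) = -20938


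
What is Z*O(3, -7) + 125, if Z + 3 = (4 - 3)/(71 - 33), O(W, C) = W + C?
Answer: 2601/19 ≈ 136.89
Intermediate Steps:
O(W, C) = C + W
Z = -113/38 (Z = -3 + (4 - 3)/(71 - 33) = -3 + 1/38 = -113/38 ≈ -2.9737)
Z*O(3, -7) + 125 = -113*(-7 + 3)/38 + 125 = -113/38*(-4) + 125 = 226/19 + 125 = 2601/19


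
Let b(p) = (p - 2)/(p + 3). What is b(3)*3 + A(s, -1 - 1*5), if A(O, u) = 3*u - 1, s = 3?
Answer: -37/2 ≈ -18.500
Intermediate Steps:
b(p) = (-2 + p)/(3 + p)
A(O, u) = -1 + 3*u
b(3)*3 + A(s, -1 - 1*5) = ((-2 + 3)/(3 + 3))*3 + (-1 + 3*(-1 - 1*5)) = (1/6)*3 + (-1 + 3*(-1 - 5)) = ((⅙)*1)*3 + (-1 + 3*(-6)) = (⅙)*3 + (-1 - 18) = ½ - 19 = -37/2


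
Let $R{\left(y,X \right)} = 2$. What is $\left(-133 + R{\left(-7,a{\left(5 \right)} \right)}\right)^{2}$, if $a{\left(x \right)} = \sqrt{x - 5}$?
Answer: $17161$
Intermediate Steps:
$a{\left(x \right)} = \sqrt{-5 + x}$
$\left(-133 + R{\left(-7,a{\left(5 \right)} \right)}\right)^{2} = \left(-133 + 2\right)^{2} = \left(-131\right)^{2} = 17161$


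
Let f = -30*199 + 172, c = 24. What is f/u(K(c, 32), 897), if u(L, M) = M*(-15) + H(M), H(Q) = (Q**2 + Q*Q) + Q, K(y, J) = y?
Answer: -223/61410 ≈ -0.0036313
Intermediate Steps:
H(Q) = Q + 2*Q**2 (H(Q) = (Q**2 + Q**2) + Q = 2*Q**2 + Q = Q + 2*Q**2)
u(L, M) = -15*M + M*(1 + 2*M) (u(L, M) = M*(-15) + M*(1 + 2*M) = -15*M + M*(1 + 2*M))
f = -5798 (f = -5970 + 172 = -5798)
f/u(K(c, 32), 897) = -5798*1/(1794*(-7 + 897)) = -5798/(2*897*890) = -5798/1596660 = -5798*1/1596660 = -223/61410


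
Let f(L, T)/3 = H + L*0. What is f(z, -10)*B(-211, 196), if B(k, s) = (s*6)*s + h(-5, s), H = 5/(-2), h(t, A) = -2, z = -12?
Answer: -1728705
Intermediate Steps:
H = -5/2 (H = 5*(-1/2) = -5/2 ≈ -2.5000)
f(L, T) = -15/2 (f(L, T) = 3*(-5/2 + L*0) = 3*(-5/2 + 0) = 3*(-5/2) = -15/2)
B(k, s) = -2 + 6*s**2 (B(k, s) = (s*6)*s - 2 = (6*s)*s - 2 = 6*s**2 - 2 = -2 + 6*s**2)
f(z, -10)*B(-211, 196) = -15*(-2 + 6*196**2)/2 = -15*(-2 + 6*38416)/2 = -15*(-2 + 230496)/2 = -15/2*230494 = -1728705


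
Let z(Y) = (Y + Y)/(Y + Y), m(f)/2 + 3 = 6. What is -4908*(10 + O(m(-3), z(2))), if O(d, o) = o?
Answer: -53988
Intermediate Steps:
m(f) = 6 (m(f) = -6 + 2*6 = -6 + 12 = 6)
z(Y) = 1 (z(Y) = (2*Y)/((2*Y)) = (2*Y)*(1/(2*Y)) = 1)
-4908*(10 + O(m(-3), z(2))) = -4908*(10 + 1) = -4908*11 = -53988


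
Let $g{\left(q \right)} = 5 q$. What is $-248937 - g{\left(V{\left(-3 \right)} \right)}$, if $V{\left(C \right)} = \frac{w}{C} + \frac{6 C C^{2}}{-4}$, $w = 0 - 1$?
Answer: $- \frac{1494847}{6} \approx -2.4914 \cdot 10^{5}$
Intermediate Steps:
$w = -1$
$V{\left(C \right)} = - \frac{1}{C} - \frac{3 C^{3}}{2}$ ($V{\left(C \right)} = - \frac{1}{C} + \frac{6 C C^{2}}{-4} = - \frac{1}{C} + 6 C^{3} \left(- \frac{1}{4}\right) = - \frac{1}{C} - \frac{3 C^{3}}{2}$)
$-248937 - g{\left(V{\left(-3 \right)} \right)} = -248937 - 5 \frac{-2 - 3 \left(-3\right)^{4}}{2 \left(-3\right)} = -248937 - 5 \cdot \frac{1}{2} \left(- \frac{1}{3}\right) \left(-2 - 243\right) = -248937 - 5 \cdot \frac{1}{2} \left(- \frac{1}{3}\right) \left(-245\right) = -248937 - 5 \cdot \frac{245}{6} = -248937 - \frac{1225}{6} = - \frac{1494847}{6}$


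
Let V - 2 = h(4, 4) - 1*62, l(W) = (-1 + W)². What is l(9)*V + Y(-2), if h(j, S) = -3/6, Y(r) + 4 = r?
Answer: -3878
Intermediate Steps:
Y(r) = -4 + r
h(j, S) = -½ (h(j, S) = -3*⅙ = -½)
V = -121/2 (V = 2 + (-½ - 1*62) = 2 + (-½ - 62) = 2 - 125/2 = -121/2 ≈ -60.500)
l(9)*V + Y(-2) = (-1 + 9)²*(-121/2) + (-4 - 2) = 8²*(-121/2) - 6 = 64*(-121/2) - 6 = -3872 - 6 = -3878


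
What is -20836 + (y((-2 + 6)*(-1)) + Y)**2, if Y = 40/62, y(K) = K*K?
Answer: -19757140/961 ≈ -20559.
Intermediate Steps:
y(K) = K**2
Y = 20/31 (Y = 40*(1/62) = 20/31 ≈ 0.64516)
-20836 + (y((-2 + 6)*(-1)) + Y)**2 = -20836 + (((-2 + 6)*(-1))**2 + 20/31)**2 = -20836 + ((4*(-1))**2 + 20/31)**2 = -20836 + ((-4)**2 + 20/31)**2 = -20836 + (16 + 20/31)**2 = -20836 + (516/31)**2 = -20836 + 266256/961 = -19757140/961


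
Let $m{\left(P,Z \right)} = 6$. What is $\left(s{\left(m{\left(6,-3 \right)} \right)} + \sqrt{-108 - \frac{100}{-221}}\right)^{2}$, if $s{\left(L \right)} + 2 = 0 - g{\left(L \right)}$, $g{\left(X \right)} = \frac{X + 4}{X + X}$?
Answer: $\frac{\left(3757 - 12 i \sqrt{1313182}\right)^{2}}{1758276} \approx -99.52 - 58.766 i$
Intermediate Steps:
$g{\left(X \right)} = \frac{4 + X}{2 X}$
$s{\left(L \right)} = -2 - \frac{4 + L}{2 L}$ ($s{\left(L \right)} = -2 + \left(0 - \frac{4 + L}{2 L}\right) = -2 - \frac{4 + L}{2 L}$)
$\left(s{\left(m{\left(6,-3 \right)} \right)} + \sqrt{-108 - \frac{100}{-221}}\right)^{2} = \left(\left(- \frac{5}{2} - \frac{2}{6}\right) + \sqrt{-108 - \frac{100}{-221}}\right)^{2} = \left(\left(- \frac{5}{2} - \frac{1}{3}\right) + \sqrt{-108 - - \frac{100}{221}}\right)^{2} = \left(\left(- \frac{5}{2} - \frac{1}{3}\right) + \sqrt{-108 + \frac{100}{221}}\right)^{2} = \left(- \frac{17}{6} + \sqrt{- \frac{23768}{221}}\right)^{2} = \left(- \frac{17}{6} + \frac{2 i \sqrt{1313182}}{221}\right)^{2}$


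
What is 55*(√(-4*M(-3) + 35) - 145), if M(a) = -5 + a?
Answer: -7975 + 55*√67 ≈ -7524.8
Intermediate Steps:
55*(√(-4*M(-3) + 35) - 145) = 55*(√(-4*(-5 - 3) + 35) - 145) = 55*(√(-4*(-8) + 35) - 145) = 55*(√(32 + 35) - 145) = 55*(√67 - 145) = 55*(-145 + √67) = -7975 + 55*√67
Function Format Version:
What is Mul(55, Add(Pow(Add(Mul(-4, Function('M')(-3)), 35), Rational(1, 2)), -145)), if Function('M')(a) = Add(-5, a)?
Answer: Add(-7975, Mul(55, Pow(67, Rational(1, 2)))) ≈ -7524.8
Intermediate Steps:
Mul(55, Add(Pow(Add(Mul(-4, Function('M')(-3)), 35), Rational(1, 2)), -145)) = Mul(55, Add(Pow(Add(Mul(-4, Add(-5, -3)), 35), Rational(1, 2)), -145)) = Mul(55, Add(Pow(Add(Mul(-4, -8), 35), Rational(1, 2)), -145)) = Mul(55, Add(Pow(Add(32, 35), Rational(1, 2)), -145)) = Mul(55, Add(Pow(67, Rational(1, 2)), -145)) = Mul(55, Add(-145, Pow(67, Rational(1, 2)))) = Add(-7975, Mul(55, Pow(67, Rational(1, 2))))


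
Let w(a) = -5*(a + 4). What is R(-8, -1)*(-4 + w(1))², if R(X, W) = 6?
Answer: 5046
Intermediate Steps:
w(a) = -20 - 5*a (w(a) = -5*(4 + a) = -20 - 5*a)
R(-8, -1)*(-4 + w(1))² = 6*(-4 + (-20 - 5*1))² = 6*(-4 + (-20 - 5))² = 6*(-4 - 25)² = 6*(-29)² = 6*841 = 5046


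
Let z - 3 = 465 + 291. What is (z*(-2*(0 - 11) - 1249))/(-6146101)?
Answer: 931293/6146101 ≈ 0.15153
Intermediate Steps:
z = 759 (z = 3 + (465 + 291) = 3 + 756 = 759)
(z*(-2*(0 - 11) - 1249))/(-6146101) = (759*(-2*(0 - 11) - 1249))/(-6146101) = (759*(-2*(-11) - 1249))*(-1/6146101) = (759*(22 - 1249))*(-1/6146101) = (759*(-1227))*(-1/6146101) = -931293*(-1/6146101) = 931293/6146101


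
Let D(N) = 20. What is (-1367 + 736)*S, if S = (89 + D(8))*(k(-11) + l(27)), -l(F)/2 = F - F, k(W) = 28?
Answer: -1925812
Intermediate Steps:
l(F) = 0 (l(F) = -2*(F - F) = -2*0 = 0)
S = 3052 (S = (89 + 20)*(28 + 0) = 109*28 = 3052)
(-1367 + 736)*S = (-1367 + 736)*3052 = -631*3052 = -1925812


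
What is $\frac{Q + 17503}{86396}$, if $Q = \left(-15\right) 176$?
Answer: $\frac{14863}{86396} \approx 0.17203$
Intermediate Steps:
$Q = -2640$
$\frac{Q + 17503}{86396} = \frac{-2640 + 17503}{86396} = 14863 \cdot \frac{1}{86396} = \frac{14863}{86396}$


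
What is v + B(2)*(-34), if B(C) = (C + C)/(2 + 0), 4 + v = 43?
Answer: -29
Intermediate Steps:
v = 39 (v = -4 + 43 = 39)
B(C) = C (B(C) = (2*C)/2 = (2*C)*(1/2) = C)
v + B(2)*(-34) = 39 + 2*(-34) = 39 - 68 = -29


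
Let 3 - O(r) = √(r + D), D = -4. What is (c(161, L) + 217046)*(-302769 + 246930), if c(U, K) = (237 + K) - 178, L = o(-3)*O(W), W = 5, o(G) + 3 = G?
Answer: -12122256027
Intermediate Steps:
o(G) = -3 + G
O(r) = 3 - √(-4 + r) (O(r) = 3 - √(r - 4) = 3 - √(-4 + r))
L = -12 (L = (-3 - 3)*(3 - √(-4 + 5)) = -6*(3 - √1) = -6*(3 - 1*1) = -6*(3 - 1) = -6*2 = -12)
c(U, K) = 59 + K
(c(161, L) + 217046)*(-302769 + 246930) = ((59 - 12) + 217046)*(-302769 + 246930) = (47 + 217046)*(-55839) = 217093*(-55839) = -12122256027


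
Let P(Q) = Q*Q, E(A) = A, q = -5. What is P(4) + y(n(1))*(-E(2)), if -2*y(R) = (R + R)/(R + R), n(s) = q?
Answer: 17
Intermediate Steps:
n(s) = -5
P(Q) = Q**2
y(R) = -1/2 (y(R) = -(R + R)/(2*(R + R)) = -2*R/(2*(2*R)) = -2*R*1/(2*R)/2 = -1/2*1 = -1/2)
P(4) + y(n(1))*(-E(2)) = 4**2 - (-1)*2/2 = 16 - 1/2*(-2) = 16 + 1 = 17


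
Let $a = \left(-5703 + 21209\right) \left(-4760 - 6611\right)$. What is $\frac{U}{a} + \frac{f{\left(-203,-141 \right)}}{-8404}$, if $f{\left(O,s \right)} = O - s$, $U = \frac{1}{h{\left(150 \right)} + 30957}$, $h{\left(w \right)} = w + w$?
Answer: $\frac{42711756742960}{5789509736720391} \approx 0.0073774$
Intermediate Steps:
$h{\left(w \right)} = 2 w$
$U = \frac{1}{31257}$ ($U = \frac{1}{2 \cdot 150 + 30957} = \frac{1}{300 + 30957} = \frac{1}{31257} \approx 3.1993 \cdot 10^{-5}$)
$a = -176318726$ ($a = 15506 \left(-11371\right) = -176318726$)
$\frac{U}{a} + \frac{f{\left(-203,-141 \right)}}{-8404} = \frac{1}{31257 \left(-176318726\right)} + \frac{-203 - -141}{-8404} = \frac{1}{31257} \left(- \frac{1}{176318726}\right) + \left(-203 + 141\right) \left(- \frac{1}{8404}\right) = - \frac{1}{5511194418582} - - \frac{31}{4202} = - \frac{1}{5511194418582} + \frac{31}{4202} = \frac{42711756742960}{5789509736720391}$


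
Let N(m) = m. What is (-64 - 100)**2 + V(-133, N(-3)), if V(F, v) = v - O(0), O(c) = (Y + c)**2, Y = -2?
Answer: 26889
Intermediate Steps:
O(c) = (-2 + c)**2
V(F, v) = -4 + v (V(F, v) = v - (-2 + 0)**2 = v - 1*(-2)**2 = v - 1*4 = v - 4 = -4 + v)
(-64 - 100)**2 + V(-133, N(-3)) = (-64 - 100)**2 + (-4 - 3) = (-164)**2 - 7 = 26896 - 7 = 26889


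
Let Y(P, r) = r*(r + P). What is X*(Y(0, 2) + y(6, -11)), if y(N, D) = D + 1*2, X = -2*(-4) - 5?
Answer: -15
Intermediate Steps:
Y(P, r) = r*(P + r)
X = 3 (X = 8 - 5 = 3)
y(N, D) = 2 + D (y(N, D) = D + 2 = 2 + D)
X*(Y(0, 2) + y(6, -11)) = 3*(2*(0 + 2) + (2 - 11)) = 3*(2*2 - 9) = 3*(4 - 9) = 3*(-5) = -15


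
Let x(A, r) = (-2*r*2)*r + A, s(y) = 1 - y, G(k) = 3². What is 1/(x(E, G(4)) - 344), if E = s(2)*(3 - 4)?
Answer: -1/667 ≈ -0.0014993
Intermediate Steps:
G(k) = 9
E = 1 (E = (1 - 1*2)*(3 - 4) = (1 - 2)*(-1) = -1*(-1) = 1)
x(A, r) = A - 4*r² (x(A, r) = (-4*r)*r + A = -4*r² + A = A - 4*r²)
1/(x(E, G(4)) - 344) = 1/((1 - 4*9²) - 344) = 1/((1 - 4*81) - 344) = 1/((1 - 324) - 344) = 1/(-323 - 344) = 1/(-667) = -1/667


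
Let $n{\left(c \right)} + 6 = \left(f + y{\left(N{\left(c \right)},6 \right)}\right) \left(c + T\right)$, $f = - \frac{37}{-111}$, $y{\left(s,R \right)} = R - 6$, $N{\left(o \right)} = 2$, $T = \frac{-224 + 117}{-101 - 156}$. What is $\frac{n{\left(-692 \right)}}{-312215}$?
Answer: $\frac{182363}{240717765} \approx 0.00075758$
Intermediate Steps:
$T = \frac{107}{257}$ ($T = - \frac{107}{-257} = \left(-107\right) \left(- \frac{1}{257}\right) = \frac{107}{257} \approx 0.41634$)
$y{\left(s,R \right)} = -6 + R$
$f = \frac{1}{3}$ ($f = \left(-37\right) \left(- \frac{1}{111}\right) = \frac{1}{3} \approx 0.33333$)
$n{\left(c \right)} = - \frac{4519}{771} + \frac{c}{3}$ ($n{\left(c \right)} = -6 + \left(\frac{1}{3} + \left(-6 + 6\right)\right) \left(c + \frac{107}{257}\right) = -6 + \left(\frac{1}{3} + 0\right) \left(\frac{107}{257} + c\right) = -6 + \frac{\frac{107}{257} + c}{3} = -6 + \left(\frac{107}{771} + \frac{c}{3}\right) = - \frac{4519}{771} + \frac{c}{3}$)
$\frac{n{\left(-692 \right)}}{-312215} = \frac{- \frac{4519}{771} + \frac{1}{3} \left(-692\right)}{-312215} = \left(- \frac{4519}{771} - \frac{692}{3}\right) \left(- \frac{1}{312215}\right) = \left(- \frac{182363}{771}\right) \left(- \frac{1}{312215}\right) = \frac{182363}{240717765}$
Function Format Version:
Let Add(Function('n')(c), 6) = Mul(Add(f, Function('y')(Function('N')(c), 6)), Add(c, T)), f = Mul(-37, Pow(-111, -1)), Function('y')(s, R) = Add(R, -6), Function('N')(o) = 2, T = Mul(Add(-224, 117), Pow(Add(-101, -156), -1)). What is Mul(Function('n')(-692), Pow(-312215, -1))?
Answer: Rational(182363, 240717765) ≈ 0.00075758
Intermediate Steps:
T = Rational(107, 257) (T = Mul(-107, Pow(-257, -1)) = Mul(-107, Rational(-1, 257)) = Rational(107, 257) ≈ 0.41634)
Function('y')(s, R) = Add(-6, R)
f = Rational(1, 3) (f = Mul(-37, Rational(-1, 111)) = Rational(1, 3) ≈ 0.33333)
Function('n')(c) = Add(Rational(-4519, 771), Mul(Rational(1, 3), c)) (Function('n')(c) = Add(-6, Mul(Add(Rational(1, 3), Add(-6, 6)), Add(c, Rational(107, 257)))) = Add(-6, Mul(Add(Rational(1, 3), 0), Add(Rational(107, 257), c))) = Add(-6, Mul(Rational(1, 3), Add(Rational(107, 257), c))) = Add(-6, Add(Rational(107, 771), Mul(Rational(1, 3), c))) = Add(Rational(-4519, 771), Mul(Rational(1, 3), c)))
Mul(Function('n')(-692), Pow(-312215, -1)) = Mul(Add(Rational(-4519, 771), Mul(Rational(1, 3), -692)), Pow(-312215, -1)) = Mul(Add(Rational(-4519, 771), Rational(-692, 3)), Rational(-1, 312215)) = Mul(Rational(-182363, 771), Rational(-1, 312215)) = Rational(182363, 240717765)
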